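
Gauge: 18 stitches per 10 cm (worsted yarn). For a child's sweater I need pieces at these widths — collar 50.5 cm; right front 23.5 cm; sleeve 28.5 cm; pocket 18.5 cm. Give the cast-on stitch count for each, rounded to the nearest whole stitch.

collar 91; right front 42; sleeve 51; pocket 33.

Rate = 18/10 = 1.8 sts per cm.
collar: 50.5 × 1.8 = 90.90 → 91.
right front: 23.5 × 1.8 = 42.30 → 42.
sleeve: 28.5 × 1.8 = 51.30 → 51.
pocket: 18.5 × 1.8 = 33.30 → 33.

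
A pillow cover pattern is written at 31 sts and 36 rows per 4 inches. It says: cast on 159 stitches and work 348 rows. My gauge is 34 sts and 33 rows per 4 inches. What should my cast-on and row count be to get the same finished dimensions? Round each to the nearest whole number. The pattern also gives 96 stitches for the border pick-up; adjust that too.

Stitches: 159 × 34/31 = 174.39 → 174.
Rows: 348 × 33/36 = 319.00 → 319.
border pick-up: 96 × 34/31 = 105.29 → 105.

Cast on 174 stitches; work 319 rows; border pick-up 105 stitches.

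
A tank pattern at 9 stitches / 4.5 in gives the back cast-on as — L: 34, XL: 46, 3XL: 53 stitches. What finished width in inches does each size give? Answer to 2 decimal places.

9/4.5 = 2 sts per in.
L: 34 / 2 = 17.000 → 17.00 in.
XL: 46 / 2 = 23.000 → 23.00 in.
3XL: 53 / 2 = 26.500 → 26.50 in.

L 17.00 inches; XL 23.00 inches; 3XL 26.50 inches.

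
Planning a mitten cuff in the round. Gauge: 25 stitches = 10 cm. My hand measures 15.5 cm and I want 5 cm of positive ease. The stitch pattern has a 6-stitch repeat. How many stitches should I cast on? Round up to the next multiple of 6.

Finished = 15.5 + 5 = 20.5 cm.
25 / 10 = 2.5 sts/cm.
20.5 × 2.5 = 51.25 sts.
Next multiple of 6: 54.

CO 54 sts.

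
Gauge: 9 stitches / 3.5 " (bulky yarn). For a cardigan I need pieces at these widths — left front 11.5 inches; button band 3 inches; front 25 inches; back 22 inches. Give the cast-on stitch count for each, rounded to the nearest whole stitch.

left front 30; button band 8; front 64; back 57.

Rate = 9/3.5 = 2.571 sts per in.
left front: 11.5 × 2.571 = 29.57 → 30.
button band: 3 × 2.571 = 7.71 → 8.
front: 25 × 2.571 = 64.29 → 64.
back: 22 × 2.571 = 56.57 → 57.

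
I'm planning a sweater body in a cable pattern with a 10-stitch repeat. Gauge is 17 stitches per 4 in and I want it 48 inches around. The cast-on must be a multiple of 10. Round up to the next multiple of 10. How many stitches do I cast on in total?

Cast on 210 stitches.

17 / 4 = 4.25 sts per inch.
48 × 4.25 = 204.00 sts.
Next multiple of 10: 210.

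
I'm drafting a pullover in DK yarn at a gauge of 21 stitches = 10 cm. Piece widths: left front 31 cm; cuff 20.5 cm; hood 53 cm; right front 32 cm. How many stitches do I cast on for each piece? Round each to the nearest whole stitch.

Rate = 21/10 = 2.1 sts per cm.
left front: 31 × 2.1 = 65.10 → 65.
cuff: 20.5 × 2.1 = 43.05 → 43.
hood: 53 × 2.1 = 111.30 → 111.
right front: 32 × 2.1 = 67.20 → 67.

left front 65; cuff 43; hood 111; right front 67.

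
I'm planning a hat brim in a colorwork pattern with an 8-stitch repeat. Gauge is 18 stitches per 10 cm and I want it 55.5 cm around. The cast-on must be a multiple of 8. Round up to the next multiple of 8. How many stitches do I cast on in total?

18 / 10 = 1.8 sts per cm.
55.5 × 1.8 = 99.90 sts.
Next multiple of 8: 104.

104 stitches.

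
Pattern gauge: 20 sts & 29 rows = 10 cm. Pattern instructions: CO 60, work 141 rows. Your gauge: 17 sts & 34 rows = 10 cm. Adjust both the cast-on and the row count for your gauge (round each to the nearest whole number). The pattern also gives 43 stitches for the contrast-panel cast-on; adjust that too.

Stitches: 60 × 17/20 = 51.00 → 51.
Rows: 141 × 34/29 = 165.31 → 165.
contrast-panel cast-on: 43 × 17/20 = 36.55 → 37.

Cast on 51 stitches; work 165 rows; contrast-panel cast-on 37 stitches.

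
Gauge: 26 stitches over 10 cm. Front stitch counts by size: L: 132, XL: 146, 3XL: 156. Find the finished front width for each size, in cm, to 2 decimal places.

L 50.77 cm; XL 56.15 cm; 3XL 60.00 cm.

26/10 = 2.6 sts per cm.
L: 132 / 2.6 = 50.769 → 50.77 cm.
XL: 146 / 2.6 = 56.154 → 56.15 cm.
3XL: 156 / 2.6 = 60.000 → 60.00 cm.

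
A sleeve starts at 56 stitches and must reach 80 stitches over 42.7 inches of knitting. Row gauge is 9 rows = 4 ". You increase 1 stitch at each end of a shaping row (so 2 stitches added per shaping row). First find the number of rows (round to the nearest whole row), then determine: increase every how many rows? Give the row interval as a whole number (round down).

Increase every 8th row.

Rows = 42.7 × 2.25 = 96.1 → 96 rows.
Stitches to add: 24 → 12 shaping rows (at 2 st each).
96 / 12 = 8.00 → every 8 rows.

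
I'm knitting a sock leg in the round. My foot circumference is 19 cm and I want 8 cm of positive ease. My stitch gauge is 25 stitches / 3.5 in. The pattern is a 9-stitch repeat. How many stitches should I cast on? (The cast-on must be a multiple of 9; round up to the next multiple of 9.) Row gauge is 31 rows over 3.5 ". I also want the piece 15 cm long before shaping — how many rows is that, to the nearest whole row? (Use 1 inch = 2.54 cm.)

Finished = 19 + 8 = 27 cm.
27 cm × 1/2.54 = 10.63 inches.
25/3.5 = 7.143 sts per in; 10.63 × 7.143 = 75.93 sts.
Next multiple of 9 → 81.
15 cm = 5.91 inches; × 8.857 = 52.31 → 52 rows.

Cast on 81 stitches; work 52 rows.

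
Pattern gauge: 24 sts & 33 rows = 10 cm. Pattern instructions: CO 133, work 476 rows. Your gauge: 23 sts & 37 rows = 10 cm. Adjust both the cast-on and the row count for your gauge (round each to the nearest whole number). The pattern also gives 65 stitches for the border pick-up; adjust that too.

Cast on 127 stitches; work 534 rows; border pick-up 62 stitches.

Stitches: 133 × 23/24 = 127.46 → 127.
Rows: 476 × 37/33 = 533.70 → 534.
border pick-up: 65 × 23/24 = 62.29 → 62.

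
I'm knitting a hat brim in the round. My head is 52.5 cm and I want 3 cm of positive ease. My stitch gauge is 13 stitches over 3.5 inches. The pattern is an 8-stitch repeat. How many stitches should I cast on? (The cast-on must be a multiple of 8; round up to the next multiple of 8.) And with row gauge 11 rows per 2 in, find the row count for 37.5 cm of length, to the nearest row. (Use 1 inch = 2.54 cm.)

Finished = 52.5 + 3 = 55.5 cm.
55.5 cm × 1/2.54 = 21.85 inches.
13/3.5 = 3.714 sts per in; 21.85 × 3.714 = 81.16 sts.
Next multiple of 8 → 88.
37.5 cm = 14.76 inches; × 5.5 = 81.20 → 81 rows.

Cast on 88 stitches; work 81 rows.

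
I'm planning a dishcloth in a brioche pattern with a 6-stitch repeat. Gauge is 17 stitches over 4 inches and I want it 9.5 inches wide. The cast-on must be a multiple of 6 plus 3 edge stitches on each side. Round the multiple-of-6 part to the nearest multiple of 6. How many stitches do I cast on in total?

42 stitches.

17 / 4 = 4.25 sts per inch.
9.5 × 4.25 = 40.38 sts.
Less 6 edge sts → 34.38 for the repeat.
Nearest multiple of 6: 36.
Add back 6 edge sts → 42.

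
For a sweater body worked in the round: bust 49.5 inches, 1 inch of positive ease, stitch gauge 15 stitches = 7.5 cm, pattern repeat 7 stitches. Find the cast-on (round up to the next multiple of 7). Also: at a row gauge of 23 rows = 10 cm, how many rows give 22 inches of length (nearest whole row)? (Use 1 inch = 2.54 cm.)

Finished = 49.5 + 1 = 50.5 inches.
50.5 inches × 2.54 = 128.27 cm.
15/7.5 = 2 sts per cm; 128.27 × 2 = 256.54 sts.
Next multiple of 7 → 259.
22 inches = 55.88 cm; × 2.3 = 128.52 → 129 rows.

Cast on 259 stitches; work 129 rows.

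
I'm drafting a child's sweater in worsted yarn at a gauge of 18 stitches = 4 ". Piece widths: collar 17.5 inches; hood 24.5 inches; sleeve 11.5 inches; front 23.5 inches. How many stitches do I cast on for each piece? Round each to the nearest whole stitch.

Rate = 18/4 = 4.5 sts per in.
collar: 17.5 × 4.5 = 78.75 → 79.
hood: 24.5 × 4.5 = 110.25 → 110.
sleeve: 11.5 × 4.5 = 51.75 → 52.
front: 23.5 × 4.5 = 105.75 → 106.

collar 79; hood 110; sleeve 52; front 106.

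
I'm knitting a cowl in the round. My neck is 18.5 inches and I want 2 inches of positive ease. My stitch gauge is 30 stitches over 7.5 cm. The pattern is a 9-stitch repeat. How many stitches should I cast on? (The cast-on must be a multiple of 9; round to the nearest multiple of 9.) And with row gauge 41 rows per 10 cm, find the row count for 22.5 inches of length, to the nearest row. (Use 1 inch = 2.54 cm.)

Cast on 207 stitches; work 234 rows.

Finished = 18.5 + 2 = 20.5 inches.
20.5 inches × 2.54 = 52.07 cm.
30/7.5 = 4 sts per cm; 52.07 × 4 = 208.28 sts.
Nearest multiple of 9 → 207.
22.5 inches = 57.15 cm; × 4.1 = 234.31 → 234 rows.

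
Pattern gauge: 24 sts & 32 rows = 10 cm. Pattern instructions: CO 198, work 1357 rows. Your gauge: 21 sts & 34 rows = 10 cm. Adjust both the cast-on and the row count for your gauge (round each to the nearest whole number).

Cast on 173 stitches; work 1442 rows.

Stitches: 198 × 21/24 = 173.25 → 173.
Rows: 1357 × 34/32 = 1441.81 → 1442.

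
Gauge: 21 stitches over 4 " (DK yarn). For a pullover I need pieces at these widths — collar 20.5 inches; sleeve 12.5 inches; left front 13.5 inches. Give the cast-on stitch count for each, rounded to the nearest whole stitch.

collar 108; sleeve 66; left front 71.

Rate = 21/4 = 5.25 sts per in.
collar: 20.5 × 5.25 = 107.62 → 108.
sleeve: 12.5 × 5.25 = 65.62 → 66.
left front: 13.5 × 5.25 = 70.88 → 71.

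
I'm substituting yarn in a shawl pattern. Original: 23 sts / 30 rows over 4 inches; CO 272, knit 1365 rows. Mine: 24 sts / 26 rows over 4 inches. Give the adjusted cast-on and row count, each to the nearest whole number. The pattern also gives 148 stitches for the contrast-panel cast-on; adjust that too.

Stitches: 272 × 24/23 = 283.83 → 284.
Rows: 1365 × 26/30 = 1183.00 → 1183.
contrast-panel cast-on: 148 × 24/23 = 154.43 → 154.

Cast on 284 stitches; work 1183 rows; contrast-panel cast-on 154 stitches.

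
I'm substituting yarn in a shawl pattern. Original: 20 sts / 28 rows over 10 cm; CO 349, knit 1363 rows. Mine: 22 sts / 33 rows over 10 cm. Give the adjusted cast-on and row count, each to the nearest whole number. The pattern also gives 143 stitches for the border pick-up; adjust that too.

Cast on 384 stitches; work 1606 rows; border pick-up 157 stitches.

Stitches: 349 × 22/20 = 383.90 → 384.
Rows: 1363 × 33/28 = 1606.39 → 1606.
border pick-up: 143 × 22/20 = 157.30 → 157.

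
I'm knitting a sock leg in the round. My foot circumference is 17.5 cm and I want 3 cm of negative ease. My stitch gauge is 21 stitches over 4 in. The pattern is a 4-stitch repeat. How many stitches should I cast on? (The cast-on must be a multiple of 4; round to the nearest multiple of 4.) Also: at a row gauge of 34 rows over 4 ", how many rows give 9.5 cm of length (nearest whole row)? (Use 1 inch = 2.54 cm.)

Finished = 17.5 − 3 = 14.5 cm.
14.5 cm × 1/2.54 = 5.71 inches.
21/4 = 5.25 sts per in; 5.71 × 5.25 = 29.97 sts.
Nearest multiple of 4 → 28.
9.5 cm = 3.74 inches; × 8.5 = 31.79 → 32 rows.

Cast on 28 stitches; work 32 rows.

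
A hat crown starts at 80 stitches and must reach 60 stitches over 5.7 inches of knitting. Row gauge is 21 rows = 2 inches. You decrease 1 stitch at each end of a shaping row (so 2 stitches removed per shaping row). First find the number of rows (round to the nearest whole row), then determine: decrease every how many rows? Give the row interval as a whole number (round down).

Rows = 5.7 × 10.5 = 59.9 → 60 rows.
Stitches to remove: 20 → 10 shaping rows (at 2 st each).
60 / 10 = 6.00 → every 6 rows.

Decrease every 6th row.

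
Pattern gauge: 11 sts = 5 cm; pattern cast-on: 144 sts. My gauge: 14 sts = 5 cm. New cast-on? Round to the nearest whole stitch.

Cast on 183 stitches.

Scale factor = 14 / 11 = 1.273.
144 × 14 / 11 = 183.27 sts.
→ 183 sts.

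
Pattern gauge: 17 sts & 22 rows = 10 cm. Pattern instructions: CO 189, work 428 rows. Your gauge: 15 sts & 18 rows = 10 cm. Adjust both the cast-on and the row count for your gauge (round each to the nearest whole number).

Stitches: 189 × 15/17 = 166.76 → 167.
Rows: 428 × 18/22 = 350.18 → 350.

Cast on 167 stitches; work 350 rows.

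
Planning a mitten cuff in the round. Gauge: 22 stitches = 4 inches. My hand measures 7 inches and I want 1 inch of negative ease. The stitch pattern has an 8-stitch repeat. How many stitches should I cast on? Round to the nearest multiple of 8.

32 stitches.

Finished = 7 − 1 = 6 inches.
22 / 4 = 5.5 sts/in.
6 × 5.5 = 33.00 sts.
Nearest multiple of 8: 32.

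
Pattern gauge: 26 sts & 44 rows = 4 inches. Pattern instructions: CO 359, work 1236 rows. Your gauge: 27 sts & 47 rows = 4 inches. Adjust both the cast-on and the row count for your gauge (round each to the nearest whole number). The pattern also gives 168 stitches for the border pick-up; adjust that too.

Stitches: 359 × 27/26 = 372.81 → 373.
Rows: 1236 × 47/44 = 1320.27 → 1320.
border pick-up: 168 × 27/26 = 174.46 → 174.

Cast on 373 stitches; work 1320 rows; border pick-up 174 stitches.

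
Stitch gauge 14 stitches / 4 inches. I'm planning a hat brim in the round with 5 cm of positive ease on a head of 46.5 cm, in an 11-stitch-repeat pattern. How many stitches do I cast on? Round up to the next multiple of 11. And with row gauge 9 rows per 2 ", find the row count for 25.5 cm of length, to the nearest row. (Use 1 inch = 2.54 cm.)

Cast on 77 stitches; work 45 rows.

Finished = 46.5 + 5 = 51.5 cm.
51.5 cm × 1/2.54 = 20.28 inches.
14/4 = 3.5 sts per in; 20.28 × 3.5 = 70.96 sts.
Next multiple of 11 → 77.
25.5 cm = 10.04 inches; × 4.5 = 45.18 → 45 rows.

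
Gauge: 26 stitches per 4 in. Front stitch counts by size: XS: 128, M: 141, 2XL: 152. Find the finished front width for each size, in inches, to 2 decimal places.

XS 19.69 inches; M 21.69 inches; 2XL 23.38 inches.

26/4 = 6.5 sts per in.
XS: 128 / 6.5 = 19.692 → 19.69 in.
M: 141 / 6.5 = 21.692 → 21.69 in.
2XL: 152 / 6.5 = 23.385 → 23.38 in.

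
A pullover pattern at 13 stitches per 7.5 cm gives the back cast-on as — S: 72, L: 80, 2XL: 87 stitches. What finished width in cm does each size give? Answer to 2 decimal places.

S 41.54 cm; L 46.15 cm; 2XL 50.19 cm.

13/7.5 = 1.733 sts per cm.
S: 72 / 1.733 = 41.538 → 41.54 cm.
L: 80 / 1.733 = 46.154 → 46.15 cm.
2XL: 87 / 1.733 = 50.192 → 50.19 cm.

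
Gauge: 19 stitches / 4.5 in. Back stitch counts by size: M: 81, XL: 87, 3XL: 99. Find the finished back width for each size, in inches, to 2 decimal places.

M 19.18 inches; XL 20.61 inches; 3XL 23.45 inches.

19/4.5 = 4.222 sts per in.
M: 81 / 4.222 = 19.184 → 19.18 in.
XL: 87 / 4.222 = 20.605 → 20.61 in.
3XL: 99 / 4.222 = 23.447 → 23.45 in.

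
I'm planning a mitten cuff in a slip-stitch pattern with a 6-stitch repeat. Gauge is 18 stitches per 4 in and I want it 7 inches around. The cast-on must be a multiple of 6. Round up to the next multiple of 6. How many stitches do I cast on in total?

18 / 4 = 4.5 sts per inch.
7 × 4.5 = 31.50 sts.
Next multiple of 6: 36.

36 stitches.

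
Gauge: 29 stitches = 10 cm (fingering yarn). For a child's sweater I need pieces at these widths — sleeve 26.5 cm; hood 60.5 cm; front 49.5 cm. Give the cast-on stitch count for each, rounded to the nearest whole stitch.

sleeve 77; hood 175; front 144.

Rate = 29/10 = 2.9 sts per cm.
sleeve: 26.5 × 2.9 = 76.85 → 77.
hood: 60.5 × 2.9 = 175.45 → 175.
front: 49.5 × 2.9 = 143.55 → 144.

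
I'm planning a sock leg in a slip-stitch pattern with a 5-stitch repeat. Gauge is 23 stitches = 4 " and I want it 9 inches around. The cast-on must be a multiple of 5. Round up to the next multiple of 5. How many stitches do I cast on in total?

CO 55 sts.

23 / 4 = 5.75 sts per inch.
9 × 5.75 = 51.75 sts.
Next multiple of 5: 55.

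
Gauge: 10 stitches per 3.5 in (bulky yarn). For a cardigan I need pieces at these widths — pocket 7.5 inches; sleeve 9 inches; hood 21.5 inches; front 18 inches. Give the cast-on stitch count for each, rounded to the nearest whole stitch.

Rate = 10/3.5 = 2.857 sts per in.
pocket: 7.5 × 2.857 = 21.43 → 21.
sleeve: 9 × 2.857 = 25.71 → 26.
hood: 21.5 × 2.857 = 61.43 → 61.
front: 18 × 2.857 = 51.43 → 51.

pocket 21; sleeve 26; hood 61; front 51.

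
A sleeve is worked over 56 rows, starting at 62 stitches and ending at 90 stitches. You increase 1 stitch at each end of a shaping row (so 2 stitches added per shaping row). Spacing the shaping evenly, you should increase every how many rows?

Stitches to add: |90 − 62| = 28.
Shaping rows needed: 28 / 2 = 14.
56 rows / 14 = every 4 rows.

Increase every 4th row.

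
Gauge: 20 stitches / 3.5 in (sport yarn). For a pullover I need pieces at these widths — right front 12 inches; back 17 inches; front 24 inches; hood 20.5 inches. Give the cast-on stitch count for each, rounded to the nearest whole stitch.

Rate = 20/3.5 = 5.714 sts per in.
right front: 12 × 5.714 = 68.57 → 69.
back: 17 × 5.714 = 97.14 → 97.
front: 24 × 5.714 = 137.14 → 137.
hood: 20.5 × 5.714 = 117.14 → 117.

right front 69; back 97; front 137; hood 117.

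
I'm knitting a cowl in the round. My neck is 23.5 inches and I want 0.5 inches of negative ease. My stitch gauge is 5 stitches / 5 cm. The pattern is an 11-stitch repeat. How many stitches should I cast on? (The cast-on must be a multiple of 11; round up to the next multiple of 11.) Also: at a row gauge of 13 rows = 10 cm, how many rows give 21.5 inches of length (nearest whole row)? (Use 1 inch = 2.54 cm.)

Finished = 23.5 − 0.5 = 23 inches.
23 inches × 2.54 = 58.42 cm.
5/5 = 1 sts per cm; 58.42 × 1 = 58.42 sts.
Next multiple of 11 → 66.
21.5 inches = 54.61 cm; × 1.3 = 70.99 → 71 rows.

Cast on 66 stitches; work 71 rows.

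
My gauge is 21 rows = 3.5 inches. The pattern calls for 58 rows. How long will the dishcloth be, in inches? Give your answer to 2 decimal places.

21 rows / 3.5 inch = 6 rows per inch.
58 / 6 = 9.667 inches.

9.67 inches.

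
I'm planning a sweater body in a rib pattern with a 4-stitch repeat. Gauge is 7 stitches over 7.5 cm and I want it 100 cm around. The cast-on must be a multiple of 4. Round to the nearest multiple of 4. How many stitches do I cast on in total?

CO 92 sts.

7 / 7.5 = 0.933 sts per cm.
100 × 0.933 = 93.33 sts.
Nearest multiple of 4: 92.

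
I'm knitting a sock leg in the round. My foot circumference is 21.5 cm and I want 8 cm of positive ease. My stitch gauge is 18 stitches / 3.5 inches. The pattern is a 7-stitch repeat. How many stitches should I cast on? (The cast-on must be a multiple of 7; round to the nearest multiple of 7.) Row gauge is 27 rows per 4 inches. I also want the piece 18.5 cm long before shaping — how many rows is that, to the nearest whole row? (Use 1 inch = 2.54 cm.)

Finished = 21.5 + 8 = 29.5 cm.
29.5 cm × 1/2.54 = 11.61 inches.
18/3.5 = 5.143 sts per in; 11.61 × 5.143 = 59.73 sts.
Nearest multiple of 7 → 63.
18.5 cm = 7.28 inches; × 6.75 = 49.16 → 49 rows.

Cast on 63 stitches; work 49 rows.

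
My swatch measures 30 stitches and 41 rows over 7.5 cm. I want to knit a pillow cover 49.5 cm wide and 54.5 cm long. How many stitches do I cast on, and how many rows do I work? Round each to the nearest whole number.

Cast on 198 stitches and work 298 rows.

Stitch gauge = 30/7.5 = 4 sts/cm; 49.5 × 4 = 198.00 → 198 sts.
Row gauge = 41/7.5 = 5.467 rows/cm; 54.5 × 5.467 = 297.93 → 298 rows.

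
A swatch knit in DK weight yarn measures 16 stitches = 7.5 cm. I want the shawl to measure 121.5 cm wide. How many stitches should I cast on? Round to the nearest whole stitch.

16 stitches / 7.5 cm = 2.133 stitches per cm.
121.5 × 2.133 = 259.20 stitches.
Round to nearest → 259.

259 stitches.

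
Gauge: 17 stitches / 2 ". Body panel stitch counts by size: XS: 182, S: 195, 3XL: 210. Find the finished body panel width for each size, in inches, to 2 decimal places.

XS 21.41 inches; S 22.94 inches; 3XL 24.71 inches.

17/2 = 8.5 sts per in.
XS: 182 / 8.5 = 21.412 → 21.41 in.
S: 195 / 8.5 = 22.941 → 22.94 in.
3XL: 210 / 8.5 = 24.706 → 24.71 in.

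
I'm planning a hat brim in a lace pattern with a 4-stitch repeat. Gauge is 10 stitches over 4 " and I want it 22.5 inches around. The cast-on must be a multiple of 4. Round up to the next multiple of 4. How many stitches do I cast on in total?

10 / 4 = 2.5 sts per inch.
22.5 × 2.5 = 56.25 sts.
Next multiple of 4: 60.

CO 60 sts.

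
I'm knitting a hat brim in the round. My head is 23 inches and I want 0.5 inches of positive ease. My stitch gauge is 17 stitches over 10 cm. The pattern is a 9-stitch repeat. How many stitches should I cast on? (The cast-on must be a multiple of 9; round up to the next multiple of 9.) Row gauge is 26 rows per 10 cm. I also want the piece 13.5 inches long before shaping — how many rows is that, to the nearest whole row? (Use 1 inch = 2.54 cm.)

Finished = 23 + 0.5 = 23.5 inches.
23.5 inches × 2.54 = 59.69 cm.
17/10 = 1.7 sts per cm; 59.69 × 1.7 = 101.47 sts.
Next multiple of 9 → 108.
13.5 inches = 34.29 cm; × 2.6 = 89.15 → 89 rows.

Cast on 108 stitches; work 89 rows.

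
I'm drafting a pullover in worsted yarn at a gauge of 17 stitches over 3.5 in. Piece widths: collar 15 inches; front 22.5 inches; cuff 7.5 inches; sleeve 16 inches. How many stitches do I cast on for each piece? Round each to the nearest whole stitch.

collar 73; front 109; cuff 36; sleeve 78.

Rate = 17/3.5 = 4.857 sts per in.
collar: 15 × 4.857 = 72.86 → 73.
front: 22.5 × 4.857 = 109.29 → 109.
cuff: 7.5 × 4.857 = 36.43 → 36.
sleeve: 16 × 4.857 = 77.71 → 78.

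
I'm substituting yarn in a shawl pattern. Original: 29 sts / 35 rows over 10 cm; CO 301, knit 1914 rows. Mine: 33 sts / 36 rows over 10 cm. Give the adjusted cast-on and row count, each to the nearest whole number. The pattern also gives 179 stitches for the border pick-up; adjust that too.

Cast on 343 stitches; work 1969 rows; border pick-up 204 stitches.

Stitches: 301 × 33/29 = 342.52 → 343.
Rows: 1914 × 36/35 = 1968.69 → 1969.
border pick-up: 179 × 33/29 = 203.69 → 204.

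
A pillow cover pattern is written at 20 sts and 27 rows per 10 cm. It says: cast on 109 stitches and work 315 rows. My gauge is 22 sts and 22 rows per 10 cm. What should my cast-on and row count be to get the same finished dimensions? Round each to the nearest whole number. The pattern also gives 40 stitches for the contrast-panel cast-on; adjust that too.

Stitches: 109 × 22/20 = 119.90 → 120.
Rows: 315 × 22/27 = 256.67 → 257.
contrast-panel cast-on: 40 × 22/20 = 44.00 → 44.

Cast on 120 stitches; work 257 rows; contrast-panel cast-on 44 stitches.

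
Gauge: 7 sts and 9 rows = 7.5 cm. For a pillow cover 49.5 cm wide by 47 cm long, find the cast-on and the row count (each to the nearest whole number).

Stitch gauge = 7/7.5 = 0.933 sts/cm; 49.5 × 0.933 = 46.20 → 46 sts.
Row gauge = 9/7.5 = 1.2 rows/cm; 47 × 1.2 = 56.40 → 56 rows.

Cast on 46 stitches and work 56 rows.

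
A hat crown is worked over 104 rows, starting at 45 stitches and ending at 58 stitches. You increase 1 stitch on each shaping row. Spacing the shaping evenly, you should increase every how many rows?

Stitches to add: |58 − 45| = 13.
Shaping rows needed: 13 / 1 = 13.
104 rows / 13 = every 8 rows.

Increase every 8th row.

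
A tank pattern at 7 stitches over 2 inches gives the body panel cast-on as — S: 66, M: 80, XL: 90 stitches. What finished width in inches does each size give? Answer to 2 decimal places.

S 18.86 inches; M 22.86 inches; XL 25.71 inches.

7/2 = 3.5 sts per in.
S: 66 / 3.5 = 18.857 → 18.86 in.
M: 80 / 3.5 = 22.857 → 22.86 in.
XL: 90 / 3.5 = 25.714 → 25.71 in.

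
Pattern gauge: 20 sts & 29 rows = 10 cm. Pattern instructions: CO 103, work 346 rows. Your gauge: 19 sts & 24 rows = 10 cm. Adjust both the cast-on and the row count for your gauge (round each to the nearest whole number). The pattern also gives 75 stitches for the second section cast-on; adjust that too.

Cast on 98 stitches; work 286 rows; second section cast-on 71 stitches.

Stitches: 103 × 19/20 = 97.85 → 98.
Rows: 346 × 24/29 = 286.34 → 286.
second section cast-on: 75 × 19/20 = 71.25 → 71.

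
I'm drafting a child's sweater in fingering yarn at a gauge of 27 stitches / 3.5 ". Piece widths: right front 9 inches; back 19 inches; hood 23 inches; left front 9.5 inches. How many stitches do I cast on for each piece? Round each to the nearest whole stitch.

right front 69; back 147; hood 177; left front 73.

Rate = 27/3.5 = 7.714 sts per in.
right front: 9 × 7.714 = 69.43 → 69.
back: 19 × 7.714 = 146.57 → 147.
hood: 23 × 7.714 = 177.43 → 177.
left front: 9.5 × 7.714 = 73.29 → 73.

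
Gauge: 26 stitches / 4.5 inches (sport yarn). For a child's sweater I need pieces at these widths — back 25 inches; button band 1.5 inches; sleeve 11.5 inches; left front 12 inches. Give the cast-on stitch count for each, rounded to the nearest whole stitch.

back 144; button band 9; sleeve 66; left front 69.

Rate = 26/4.5 = 5.778 sts per in.
back: 25 × 5.778 = 144.44 → 144.
button band: 1.5 × 5.778 = 8.67 → 9.
sleeve: 11.5 × 5.778 = 66.44 → 66.
left front: 12 × 5.778 = 69.33 → 69.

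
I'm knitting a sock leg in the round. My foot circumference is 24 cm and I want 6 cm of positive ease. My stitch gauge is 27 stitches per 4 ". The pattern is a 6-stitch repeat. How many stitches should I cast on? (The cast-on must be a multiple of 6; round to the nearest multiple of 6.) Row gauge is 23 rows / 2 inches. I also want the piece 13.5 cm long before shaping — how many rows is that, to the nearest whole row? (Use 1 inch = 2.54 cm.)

Cast on 78 stitches; work 61 rows.

Finished = 24 + 6 = 30 cm.
30 cm × 1/2.54 = 11.81 inches.
27/4 = 6.75 sts per in; 11.81 × 6.75 = 79.72 sts.
Nearest multiple of 6 → 78.
13.5 cm = 5.31 inches; × 11.5 = 61.12 → 61 rows.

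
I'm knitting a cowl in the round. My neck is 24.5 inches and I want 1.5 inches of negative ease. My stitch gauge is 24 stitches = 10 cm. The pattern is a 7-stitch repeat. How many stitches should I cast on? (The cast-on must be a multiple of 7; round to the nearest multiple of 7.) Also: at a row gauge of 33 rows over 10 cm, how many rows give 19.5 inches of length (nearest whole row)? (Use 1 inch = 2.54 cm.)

Cast on 140 stitches; work 163 rows.

Finished = 24.5 − 1.5 = 23 inches.
23 inches × 2.54 = 58.42 cm.
24/10 = 2.4 sts per cm; 58.42 × 2.4 = 140.21 sts.
Nearest multiple of 7 → 140.
19.5 inches = 49.53 cm; × 3.3 = 163.45 → 163 rows.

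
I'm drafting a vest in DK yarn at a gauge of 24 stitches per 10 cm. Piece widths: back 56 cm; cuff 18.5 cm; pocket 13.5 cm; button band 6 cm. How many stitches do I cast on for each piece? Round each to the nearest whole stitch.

Rate = 24/10 = 2.4 sts per cm.
back: 56 × 2.4 = 134.40 → 134.
cuff: 18.5 × 2.4 = 44.40 → 44.
pocket: 13.5 × 2.4 = 32.40 → 32.
button band: 6 × 2.4 = 14.40 → 14.

back 134; cuff 44; pocket 32; button band 14.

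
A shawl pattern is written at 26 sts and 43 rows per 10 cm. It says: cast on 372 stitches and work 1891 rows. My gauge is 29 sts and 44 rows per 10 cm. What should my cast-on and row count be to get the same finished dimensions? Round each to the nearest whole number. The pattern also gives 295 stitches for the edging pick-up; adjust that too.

Cast on 415 stitches; work 1935 rows; edging pick-up 329 stitches.

Stitches: 372 × 29/26 = 414.92 → 415.
Rows: 1891 × 44/43 = 1934.98 → 1935.
edging pick-up: 295 × 29/26 = 329.04 → 329.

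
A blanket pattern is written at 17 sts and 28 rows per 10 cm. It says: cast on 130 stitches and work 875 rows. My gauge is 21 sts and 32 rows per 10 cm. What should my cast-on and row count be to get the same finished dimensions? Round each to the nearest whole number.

Stitches: 130 × 21/17 = 160.59 → 161.
Rows: 875 × 32/28 = 1000.00 → 1000.

Cast on 161 stitches; work 1000 rows.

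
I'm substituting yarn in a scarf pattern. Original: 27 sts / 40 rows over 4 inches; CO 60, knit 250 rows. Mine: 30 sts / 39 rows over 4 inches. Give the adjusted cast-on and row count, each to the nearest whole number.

Stitches: 60 × 30/27 = 66.67 → 67.
Rows: 250 × 39/40 = 243.75 → 244.

Cast on 67 stitches; work 244 rows.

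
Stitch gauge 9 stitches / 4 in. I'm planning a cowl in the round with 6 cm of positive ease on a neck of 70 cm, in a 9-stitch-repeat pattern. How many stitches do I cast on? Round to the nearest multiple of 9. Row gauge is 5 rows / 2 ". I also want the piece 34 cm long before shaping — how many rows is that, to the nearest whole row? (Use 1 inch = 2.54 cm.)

Cast on 63 stitches; work 33 rows.

Finished = 70 + 6 = 76 cm.
76 cm × 1/2.54 = 29.92 inches.
9/4 = 2.25 sts per in; 29.92 × 2.25 = 67.32 sts.
Nearest multiple of 9 → 63.
34 cm = 13.39 inches; × 2.5 = 33.46 → 33 rows.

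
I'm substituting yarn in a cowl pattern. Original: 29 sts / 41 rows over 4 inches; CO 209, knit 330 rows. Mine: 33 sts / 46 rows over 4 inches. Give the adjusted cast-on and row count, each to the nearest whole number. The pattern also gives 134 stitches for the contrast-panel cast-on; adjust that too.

Cast on 238 stitches; work 370 rows; contrast-panel cast-on 152 stitches.

Stitches: 209 × 33/29 = 237.83 → 238.
Rows: 330 × 46/41 = 370.24 → 370.
contrast-panel cast-on: 134 × 33/29 = 152.48 → 152.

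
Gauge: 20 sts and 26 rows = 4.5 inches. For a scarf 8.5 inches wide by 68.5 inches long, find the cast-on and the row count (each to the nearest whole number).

Stitch gauge = 20/4.5 = 4.444 sts/in; 8.5 × 4.444 = 37.78 → 38 sts.
Row gauge = 26/4.5 = 5.778 rows/in; 68.5 × 5.778 = 395.78 → 396 rows.

Cast on 38 stitches and work 396 rows.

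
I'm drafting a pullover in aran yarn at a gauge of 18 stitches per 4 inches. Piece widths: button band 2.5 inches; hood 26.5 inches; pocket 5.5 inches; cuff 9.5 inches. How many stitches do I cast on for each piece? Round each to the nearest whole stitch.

Rate = 18/4 = 4.5 sts per in.
button band: 2.5 × 4.5 = 11.25 → 11.
hood: 26.5 × 4.5 = 119.25 → 119.
pocket: 5.5 × 4.5 = 24.75 → 25.
cuff: 9.5 × 4.5 = 42.75 → 43.

button band 11; hood 119; pocket 25; cuff 43.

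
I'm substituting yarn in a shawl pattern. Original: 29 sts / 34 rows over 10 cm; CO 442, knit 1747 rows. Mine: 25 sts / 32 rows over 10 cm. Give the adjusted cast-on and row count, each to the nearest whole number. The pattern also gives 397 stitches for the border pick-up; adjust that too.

Stitches: 442 × 25/29 = 381.03 → 381.
Rows: 1747 × 32/34 = 1644.24 → 1644.
border pick-up: 397 × 25/29 = 342.24 → 342.

Cast on 381 stitches; work 1644 rows; border pick-up 342 stitches.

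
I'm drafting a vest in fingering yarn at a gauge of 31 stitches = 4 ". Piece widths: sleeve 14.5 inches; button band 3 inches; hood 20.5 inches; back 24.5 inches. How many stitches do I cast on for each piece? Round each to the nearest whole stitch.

sleeve 112; button band 23; hood 159; back 190.

Rate = 31/4 = 7.75 sts per in.
sleeve: 14.5 × 7.75 = 112.38 → 112.
button band: 3 × 7.75 = 23.25 → 23.
hood: 20.5 × 7.75 = 158.88 → 159.
back: 24.5 × 7.75 = 189.88 → 190.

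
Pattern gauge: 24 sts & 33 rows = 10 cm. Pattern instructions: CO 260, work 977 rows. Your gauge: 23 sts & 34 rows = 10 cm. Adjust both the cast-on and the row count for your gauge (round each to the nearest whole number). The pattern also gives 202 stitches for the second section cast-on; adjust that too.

Cast on 249 stitches; work 1007 rows; second section cast-on 194 stitches.

Stitches: 260 × 23/24 = 249.17 → 249.
Rows: 977 × 34/33 = 1006.61 → 1007.
second section cast-on: 202 × 23/24 = 193.58 → 194.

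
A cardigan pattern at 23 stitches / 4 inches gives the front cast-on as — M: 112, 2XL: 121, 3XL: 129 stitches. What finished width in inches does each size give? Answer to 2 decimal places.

M 19.48 inches; 2XL 21.04 inches; 3XL 22.43 inches.

23/4 = 5.75 sts per in.
M: 112 / 5.75 = 19.478 → 19.48 in.
2XL: 121 / 5.75 = 21.043 → 21.04 in.
3XL: 129 / 5.75 = 22.435 → 22.43 in.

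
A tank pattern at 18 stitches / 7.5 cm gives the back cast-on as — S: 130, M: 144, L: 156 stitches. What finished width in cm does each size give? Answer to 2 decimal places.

S 54.17 cm; M 60.00 cm; L 65.00 cm.

18/7.5 = 2.4 sts per cm.
S: 130 / 2.4 = 54.167 → 54.17 cm.
M: 144 / 2.4 = 60.000 → 60.00 cm.
L: 156 / 2.4 = 65.000 → 65.00 cm.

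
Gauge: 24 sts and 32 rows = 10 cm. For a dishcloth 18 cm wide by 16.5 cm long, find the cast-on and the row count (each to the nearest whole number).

Cast on 43 stitches and work 53 rows.

Stitch gauge = 24/10 = 2.4 sts/cm; 18 × 2.4 = 43.20 → 43 sts.
Row gauge = 32/10 = 3.2 rows/cm; 16.5 × 3.2 = 52.80 → 53 rows.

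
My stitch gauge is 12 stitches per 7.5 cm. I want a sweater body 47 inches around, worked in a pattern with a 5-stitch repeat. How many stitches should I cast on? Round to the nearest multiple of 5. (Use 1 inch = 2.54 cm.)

Cast on 190 stitches.

47 in = 47 × 2.54 = 119.38 cm.
12 / 7.5 = 1.6 sts/cm.
119.38 × 1.6 = 191.01 sts.
→ 190.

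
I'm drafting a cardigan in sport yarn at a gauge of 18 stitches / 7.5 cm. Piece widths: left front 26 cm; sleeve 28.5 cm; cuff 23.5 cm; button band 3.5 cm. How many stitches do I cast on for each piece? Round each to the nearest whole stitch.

Rate = 18/7.5 = 2.4 sts per cm.
left front: 26 × 2.4 = 62.40 → 62.
sleeve: 28.5 × 2.4 = 68.40 → 68.
cuff: 23.5 × 2.4 = 56.40 → 56.
button band: 3.5 × 2.4 = 8.40 → 8.

left front 62; sleeve 68; cuff 56; button band 8.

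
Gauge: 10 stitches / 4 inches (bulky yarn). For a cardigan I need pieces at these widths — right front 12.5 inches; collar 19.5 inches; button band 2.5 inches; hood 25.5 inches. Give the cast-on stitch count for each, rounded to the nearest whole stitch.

right front 31; collar 49; button band 6; hood 64.

Rate = 10/4 = 2.5 sts per in.
right front: 12.5 × 2.5 = 31.25 → 31.
collar: 19.5 × 2.5 = 48.75 → 49.
button band: 2.5 × 2.5 = 6.25 → 6.
hood: 25.5 × 2.5 = 63.75 → 64.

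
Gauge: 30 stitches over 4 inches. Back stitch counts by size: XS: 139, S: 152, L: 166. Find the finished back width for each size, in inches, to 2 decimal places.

30/4 = 7.5 sts per in.
XS: 139 / 7.5 = 18.533 → 18.53 in.
S: 152 / 7.5 = 20.267 → 20.27 in.
L: 166 / 7.5 = 22.133 → 22.13 in.

XS 18.53 inches; S 20.27 inches; L 22.13 inches.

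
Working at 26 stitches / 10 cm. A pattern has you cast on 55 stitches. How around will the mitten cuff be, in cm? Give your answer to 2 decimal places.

21.15 cm.

26 stitches / 10 cm = 2.6 stitches per cm.
55 / 2.6 = 21.154 cm.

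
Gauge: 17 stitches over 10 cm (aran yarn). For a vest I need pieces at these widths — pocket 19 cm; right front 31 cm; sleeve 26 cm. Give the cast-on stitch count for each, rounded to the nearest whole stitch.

Rate = 17/10 = 1.7 sts per cm.
pocket: 19 × 1.7 = 32.30 → 32.
right front: 31 × 1.7 = 52.70 → 53.
sleeve: 26 × 1.7 = 44.20 → 44.

pocket 32; right front 53; sleeve 44.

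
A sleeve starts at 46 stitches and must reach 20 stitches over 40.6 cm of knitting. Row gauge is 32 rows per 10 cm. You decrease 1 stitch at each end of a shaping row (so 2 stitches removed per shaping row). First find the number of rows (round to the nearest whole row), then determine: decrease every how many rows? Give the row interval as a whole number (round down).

Decrease every 10th row.

Rows = 40.6 × 3.2 = 129.9 → 130 rows.
Stitches to remove: 26 → 13 shaping rows (at 2 st each).
130 / 13 = 10.00 → every 10 rows.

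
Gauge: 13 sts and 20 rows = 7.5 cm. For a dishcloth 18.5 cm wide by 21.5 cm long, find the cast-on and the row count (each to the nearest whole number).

Stitch gauge = 13/7.5 = 1.733 sts/cm; 18.5 × 1.733 = 32.07 → 32 sts.
Row gauge = 20/7.5 = 2.667 rows/cm; 21.5 × 2.667 = 57.33 → 57 rows.

Cast on 32 stitches and work 57 rows.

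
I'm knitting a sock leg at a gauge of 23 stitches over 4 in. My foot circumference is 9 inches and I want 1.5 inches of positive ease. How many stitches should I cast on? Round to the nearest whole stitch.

CO 60 sts.

Finished = 9 + 1.5 = 10.5 in.
23 / 4 = 5.75 sts per inch.
10.50 × 5.75 = 60.38 sts.
→ 60 sts.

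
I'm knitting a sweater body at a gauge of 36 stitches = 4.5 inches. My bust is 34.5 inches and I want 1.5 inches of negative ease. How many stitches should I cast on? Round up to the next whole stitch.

Finished = 34.5 − 1.5 = 33 in.
36 / 4.5 = 8 sts per inch.
33.00 × 8 = 264.00 sts.

Cast on 264 stitches.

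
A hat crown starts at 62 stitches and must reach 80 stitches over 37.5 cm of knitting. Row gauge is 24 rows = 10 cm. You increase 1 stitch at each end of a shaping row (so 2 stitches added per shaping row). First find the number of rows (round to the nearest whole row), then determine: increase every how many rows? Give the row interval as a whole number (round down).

Rows = 37.5 × 2.4 = 90.0 → 90 rows.
Stitches to add: 18 → 9 shaping rows (at 2 st each).
90 / 9 = 10.00 → every 10 rows.

Increase every 10th row.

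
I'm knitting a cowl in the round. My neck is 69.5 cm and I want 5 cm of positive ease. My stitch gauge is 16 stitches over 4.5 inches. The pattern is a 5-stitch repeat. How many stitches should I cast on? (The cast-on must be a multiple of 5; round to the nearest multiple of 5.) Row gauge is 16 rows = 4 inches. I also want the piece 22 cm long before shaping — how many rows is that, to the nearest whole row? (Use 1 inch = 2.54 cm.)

Cast on 105 stitches; work 35 rows.

Finished = 69.5 + 5 = 74.5 cm.
74.5 cm × 1/2.54 = 29.33 inches.
16/4.5 = 3.556 sts per in; 29.33 × 3.556 = 104.29 sts.
Nearest multiple of 5 → 105.
22 cm = 8.66 inches; × 4 = 34.65 → 35 rows.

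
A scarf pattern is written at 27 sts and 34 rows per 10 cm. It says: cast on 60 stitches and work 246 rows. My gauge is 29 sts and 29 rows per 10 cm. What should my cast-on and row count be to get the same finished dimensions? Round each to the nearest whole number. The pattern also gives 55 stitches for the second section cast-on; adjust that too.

Cast on 64 stitches; work 210 rows; second section cast-on 59 stitches.

Stitches: 60 × 29/27 = 64.44 → 64.
Rows: 246 × 29/34 = 209.82 → 210.
second section cast-on: 55 × 29/27 = 59.07 → 59.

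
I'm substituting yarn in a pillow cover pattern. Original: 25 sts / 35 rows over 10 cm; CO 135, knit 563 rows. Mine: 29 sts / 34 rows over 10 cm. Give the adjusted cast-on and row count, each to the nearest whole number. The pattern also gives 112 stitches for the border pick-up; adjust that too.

Cast on 157 stitches; work 547 rows; border pick-up 130 stitches.

Stitches: 135 × 29/25 = 156.60 → 157.
Rows: 563 × 34/35 = 546.91 → 547.
border pick-up: 112 × 29/25 = 129.92 → 130.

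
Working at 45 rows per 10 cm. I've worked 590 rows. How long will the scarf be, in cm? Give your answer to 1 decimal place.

45 rows / 10 cm = 4.5 rows per cm.
590 / 4.5 = 131.11 cm.

131.1 cm.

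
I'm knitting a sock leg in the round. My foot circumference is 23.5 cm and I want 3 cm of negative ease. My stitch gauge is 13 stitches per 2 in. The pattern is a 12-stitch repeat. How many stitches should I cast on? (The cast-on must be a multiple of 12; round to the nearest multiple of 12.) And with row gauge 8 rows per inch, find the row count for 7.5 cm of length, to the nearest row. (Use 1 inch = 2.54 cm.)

Cast on 48 stitches; work 24 rows.

Finished = 23.5 − 3 = 20.5 cm.
20.5 cm × 1/2.54 = 8.07 inches.
13/2 = 6.5 sts per in; 8.07 × 6.5 = 52.46 sts.
Nearest multiple of 12 → 48.
7.5 cm = 2.95 inches; × 8 = 23.62 → 24 rows.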